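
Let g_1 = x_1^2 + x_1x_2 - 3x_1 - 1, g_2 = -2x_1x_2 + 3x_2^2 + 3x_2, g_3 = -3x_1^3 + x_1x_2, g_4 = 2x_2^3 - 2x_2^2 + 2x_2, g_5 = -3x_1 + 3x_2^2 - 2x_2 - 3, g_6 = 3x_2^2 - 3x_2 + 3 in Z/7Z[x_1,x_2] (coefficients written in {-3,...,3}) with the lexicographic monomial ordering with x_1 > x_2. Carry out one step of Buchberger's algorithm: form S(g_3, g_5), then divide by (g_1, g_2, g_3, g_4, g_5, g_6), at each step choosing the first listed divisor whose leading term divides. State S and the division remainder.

lcm(LM(g_3), LM(g_5)) = x_1^3.
S = (lcm/LT(g_3))·g_3 − (lcm/LT(g_5))·g_5 = x_1^2x_2^2 - 3x_1^2x_2 - x_1^2 + 2x_1x_2.
Reduce S modulo (g_1, g_2, g_3, g_4, g_5, g_6) in that order:
  leading term x_1^2x_2^2: subtract (x_2^2)·g_1 from x_1^2x_2^2 - 3x_1^2x_2 - x_1^2 + 2x_1x_2 → -3x_1^2x_2 - x_1^2 - x_1x_2^3 + 3x_1x_2^2 + 2x_1x_2 + x_2^2
  leading term x_1^2x_2: subtract (-3x_2)·g_1 from -3x_1^2x_2 - x_1^2 - x_1x_2^3 + 3x_1x_2^2 + 2x_1x_2 + x_2^2 → -x_1^2 - x_1x_2^3 - x_1x_2^2 + x_2^2 - 3x_2
  leading term x_1^2: subtract (-1)·g_1 from -x_1^2 - x_1x_2^3 - x_1x_2^2 + x_2^2 - 3x_2 → -x_1x_2^3 - x_1x_2^2 + x_1x_2 - 3x_1 + x_2^2 - 3x_2 - 1
  leading term x_1x_2^3: subtract (-3x_2^2)·g_2 from -x_1x_2^3 - x_1x_2^2 + x_1x_2 - 3x_1 + x_2^2 - 3x_2 - 1 → -x_1x_2^2 + x_1x_2 - 3x_1 + 2x_2^4 + 2x_2^3 + x_2^2 - 3x_2 - 1
  leading term x_1x_2^2: subtract (-3x_2)·g_2 from -x_1x_2^2 + x_1x_2 - 3x_1 + 2x_2^4 + 2x_2^3 + x_2^2 - 3x_2 - 1 → x_1x_2 - 3x_1 + 2x_2^4 - 3x_2^3 + 3x_2^2 - 3x_2 - 1
  leading term x_1x_2: subtract (3)·g_2 from x_1x_2 - 3x_1 + 2x_2^4 - 3x_2^3 + 3x_2^2 - 3x_2 - 1 → -3x_1 + 2x_2^4 - 3x_2^3 + x_2^2 + 2x_2 - 1
  leading term x_1: subtract (1)·g_5 from -3x_1 + 2x_2^4 - 3x_2^3 + x_2^2 + 2x_2 - 1 → 2x_2^4 - 3x_2^3 - 2x_2^2 - 3x_2 + 2
  leading term x_2^4: subtract (x_2)·g_4 from 2x_2^4 - 3x_2^3 - 2x_2^2 - 3x_2 + 2 → -x_2^3 + 3x_2^2 - 3x_2 + 2
  leading term x_2^3: subtract (3)·g_4 from -x_2^3 + 3x_2^2 - 3x_2 + 2 → 2x_2^2 - 2x_2 + 2
  leading term x_2^2: subtract (3)·g_6 from 2x_2^2 - 2x_2 + 2 → 0
The remainder is 0, so this S-polynomial contributes no new basis element.

S(g_3, g_5) = x_1^2x_2^2 - 3x_1^2x_2 - x_1^2 + 2x_1x_2; remainder on division = 0.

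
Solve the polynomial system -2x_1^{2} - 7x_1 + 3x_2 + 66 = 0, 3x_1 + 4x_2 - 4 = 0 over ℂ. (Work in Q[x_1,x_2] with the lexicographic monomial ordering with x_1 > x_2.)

{(4, -2), (-69/8, 239/32)}

Compute a lex Gröbner basis by Buchberger's algorithm.
f_1 = -2x_1^{2} - 7x_1 + 3x_2 + 66, LT = x_1^{2}.
f_2 = 3x_1 + 4x_2 - 4, LT = x_1.

S(f_1,f_2): lcm = x_1^{2}. S = -\tfrac{4}{3}x_1x_2 + \tfrac{29}{6}x_1 - \tfrac{3}{2}x_2 - 33.
  leading term x_1x_2: subtract (-\tfrac{4}{9}x_2)·f_2 from -\tfrac{4}{3}x_1x_2 + \tfrac{29}{6}x_1 - \tfrac{3}{2}x_2 - 33 → \tfrac{29}{6}x_1 + \tfrac{16}{9}x_2^{2} - \tfrac{59}{18}x_2 - 33
  leading term x_1: subtract (\tfrac{29}{18})·f_2 from \tfrac{29}{6}x_1 + \tfrac{16}{9}x_2^{2} - \tfrac{59}{18}x_2 - 33 → \tfrac{16}{9}x_2^{2} - \tfrac{175}{18}x_2 - \tfrac{239}{9}
  leading term x_2^{2}: no divisor's leading term divides it; move \tfrac{16}{9}x_2^{2} to the remainder.
  leading term x_2: no divisor's leading term divides it; move -\tfrac{175}{18}x_2 to the remainder.
  leading term 1: no divisor's leading term divides it; move -\tfrac{239}{9} to the remainder.
  remainder \tfrac{16}{9}x_2^{2} - \tfrac{175}{18}x_2 - \tfrac{239}{9} ≠ 0; add h_3 = \tfrac{16}{9}x_2^{2} - \tfrac{175}{18}x_2 - \tfrac{239}{9} to the basis.

The other S-polynomials (S(f_1,h_3), S(f_2,h_3)) all reduce to 0 modulo the current basis, so we have a Gröbner basis.
Inter-reduce: drop elements whose leading term is divisible by another's, tail-reduce, and make monic.
Reduced Gröbner basis: {x_1 + \tfrac{4}{3}x_2 - \tfrac{4}{3}, x_2^{2} - \tfrac{175}{32}x_2 - \tfrac{239}{16}}.

From the last basis element, x_2^{2} - \tfrac{175}{32}x_2 - \tfrac{239}{16} = 0, so x_2 takes values in {-2, 239/32}. Each choice, substituted upward through the basis, yields the corresponding point(s) of the solution set.
  x_2 = -2: the earlier basis element becomes x_1 - 4 = 0, giving x_1 = 4 — point (4, -2).
  x_2 = 239/32: the earlier basis element becomes x_1 + \tfrac{69}{8} = 0, giving x_1 = -69/8 — point (-69/8, 239/32).
This is the nonlinear analogue of row-reducing a linear system.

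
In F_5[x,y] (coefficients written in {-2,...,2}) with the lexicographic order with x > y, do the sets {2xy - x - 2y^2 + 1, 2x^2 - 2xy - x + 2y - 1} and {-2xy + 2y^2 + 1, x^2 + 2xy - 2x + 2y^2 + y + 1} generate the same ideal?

No, the ideals differ.

Since reduced Gröbner bases are canonical representatives of ideals under a given ordering, it suffices to compute and compare them.
Buchberger on the first generating set:
f_1 = 2xy - x - 2y^2 + 1, LT = xy.
f_2 = 2x^2 - 2xy - x + 2y - 1, LT = x^2.

S(f_1,f_2): lcm = x^2y. S = 2x^2 - 2xy - 2x - y^2 - 2y.
  reduce S modulo (f_1, f_2):
  remainder -x - y^2 + y + 1 ≠ 0; add g_3 = -x - y^2 + y + 1 to the basis.

S(f_1,g_3): lcm = xy. S = 2x - y^3 + y - 2.
  reduce S modulo (f_1, f_2, g_3):
  remainder -y^3 - 2y^2 - 2y ≠ 0; add g_4 = -y^3 - 2y^2 - 2y to the basis.

The other S-polynomials (S(f_2,g_3), S(f_1,g_4), S(f_2,g_4), S(g_3,g_4)) all reduce to 0 modulo the current basis, so we have a Gröbner basis.
Inter-reduce: drop elements whose leading term is divisible by another's, tail-reduce, and make monic.
Reduced Gröbner basis: {x + y^2 - y - 1, y^3 + 2y^2 + 2y}.

Buchberger on the second generating set:
h_1 = -2xy + 2y^2 + 1, LT = xy.
h_2 = x^2 + 2xy - 2x + 2y^2 + y + 1, LT = x^2.

S(h_1,h_2): lcm = x^2y. S = 2xy^2 + 2xy + 2x - 2y^3 - y^2 - y.
  reduce S modulo (h_1, h_2):
  remainder 2x + y^2 + 1 ≠ 0; add k_3 = 2x + y^2 + 1 to the basis.

S(h_1,k_3): lcm = xy. S = 2y^3 - y^2 + 2y + 2.
  reduce S modulo (h_1, h_2, k_3):
  remainder 2y^3 - y^2 + 2y + 2 ≠ 0; add k_4 = 2y^3 - y^2 + 2y + 2 to the basis.

The other S-polynomials (S(h_2,k_3), S(h_1,k_4), S(h_2,k_4), S(k_3,k_4)) all reduce to 0 modulo the current basis, so we have a Gröbner basis.
Inter-reduce: drop elements whose leading term is divisible by another's, tail-reduce, and make monic.
Reduced Gröbner basis: {x - 2y^2 - 2, y^3 + 2y^2 + y + 1}.

These differ, so the ideals are not equal.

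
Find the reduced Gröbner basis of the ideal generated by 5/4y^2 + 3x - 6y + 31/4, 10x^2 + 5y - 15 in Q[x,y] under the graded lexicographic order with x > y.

G = {x^2 + 1/2y - 3/2, y^2 + 12/5x - 24/5y + 31/5}

f_1 = 5/4y^2 + 3x - 6y + 31/4, LT = y^2.
f_2 = 10x^2 + 5y - 15, LT = x^2.

The S-polynomials (S(f_1,f_2)) all reduce to 0 modulo the current basis, so we have a Gröbner basis.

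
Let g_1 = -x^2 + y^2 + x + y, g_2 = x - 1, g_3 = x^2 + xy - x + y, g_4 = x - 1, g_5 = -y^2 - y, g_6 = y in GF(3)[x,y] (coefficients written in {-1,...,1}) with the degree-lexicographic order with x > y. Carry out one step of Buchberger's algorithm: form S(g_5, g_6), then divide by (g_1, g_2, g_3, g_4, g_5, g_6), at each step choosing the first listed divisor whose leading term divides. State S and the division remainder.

S(g_5, g_6) = y; remainder on division = 0.

lcm(LM(g_5), LM(g_6)) = y^2.
S = (lcm/LT(g_5))·g_5 − (lcm/LT(g_6))·g_6 = y.
Reduce S modulo (g_1, g_2, g_3, g_4, g_5, g_6) in that order:
  leading term y: subtract (1)·g_6 from y → 0
The remainder is 0, so this S-polynomial contributes no new basis element.
This is the inner loop of Buchberger's algorithm — each nonzero remainder becomes a new basis element.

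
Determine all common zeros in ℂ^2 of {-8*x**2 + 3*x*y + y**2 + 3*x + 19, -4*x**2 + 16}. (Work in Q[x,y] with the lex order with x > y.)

Compute a lex Gröbner basis by Buchberger's algorithm.
f_1 = -8*x**2 + 3*x*y + 3*x + y**2 + 19, LT = x**2.
f_2 = -4*x**2 + 16, LT = x**2.

S(f_1,f_2): lcm = x**2. S = -3/8*x*y - 3/8*x - 1/8*y**2 + 13/8.
  reduce S modulo (f_1, f_2):
  remainder -3/8*x*y - 3/8*x - 1/8*y**2 + 13/8 ≠ 0; add h_3 = -3/8*x*y - 3/8*x - 1/8*y**2 + 13/8 to the basis.

S(f_1,h_3): lcm = x**2*y. S = -x**2 - 17/24*x*y**2 - 3/8*x*y + 13/3*x - 1/8*y**3 - 19/8*y.
  reduce S modulo (f_1, f_2, h_3):
  remainder 4*x + 1/9*y**3 - 1/9*y**2 - 49/9*y - 23/9 ≠ 0; add h_4 = 4*x + 1/9*y**3 - 1/9*y**2 - 49/9*y - 23/9 to the basis.

S(f_1,h_4): lcm = x**2. S = -1/36*x*y**3 + 1/36*x*y**2 + 71/72*x*y + 19/72*x - 1/8*y**2 - 19/8.
  reduce S modulo (f_1, f_2, h_3, h_4):
  remainder 1/108*y**4 - 31/54*y**2 - 2/3*y + 133/108 ≠ 0; add h_5 = 1/108*y**4 - 31/54*y**2 - 2/3*y + 133/108 to the basis.

The other S-polynomials (S(f_2,h_3), S(f_2,h_4), S(h_3,h_4), S(f_1,h_5), S(f_2,h_5), S(h_3,h_5), S(h_4,h_5)) all reduce to 0 modulo the current basis, so we have a Gröbner basis.
Inter-reduce: drop elements whose leading term is divisible by another's, tail-reduce, and make monic.
Reduced Gröbner basis: {x + 1/36*y**3 - 1/36*y**2 - 49/36*y - 23/36, y**4 - 62*y**2 - 72*y + 133}.

A lex Gröbner basis eliminates variables successively. Here y**4 - 62*y**2 - 72*y + 133 depends only on y, with roots {-7, 1, 3 - 2*sqrt(7), 3 + 2*sqrt(7)}; lifting each root through the earlier basis elements recovers the full solutions.
  y = -7: the earlier basis element becomes x - 2 = 0, giving x = 2 — point (2, -7).
  y = 1: the earlier basis element becomes x - 2 = 0, giving x = 2 — point (2, 1).
  y = 3 - 2*sqrt(7): the earlier basis element becomes x + 2 = 0, giving x = -2 — point (-2, 3 - 2*sqrt(7)).
  y = 3 + 2*sqrt(7): the earlier basis element becomes x + 2 = 0, giving x = -2 — point (-2, 3 + 2*sqrt(7)).

{(2, -7), (2, 1), (-2, 3 - 2*sqrt(7)), (-2, 3 + 2*sqrt(7))}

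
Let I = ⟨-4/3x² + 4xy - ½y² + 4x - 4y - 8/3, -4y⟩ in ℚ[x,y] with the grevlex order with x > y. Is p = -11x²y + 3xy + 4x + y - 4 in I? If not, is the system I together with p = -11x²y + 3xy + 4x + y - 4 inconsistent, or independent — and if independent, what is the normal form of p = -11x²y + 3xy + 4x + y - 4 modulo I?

First compute the reduced Gröbner basis of I by Buchberger's algorithm.
f_1 = -4/3x² + 4xy - ½y² + 4x - 4y - 8/3, LT = x².
f_2 = -4y, LT = y.

The S-polynomials (S(f_1,f_2)) all reduce to 0 modulo the current basis, so we have a Gröbner basis.
Inter-reduce: drop elements whose leading term is divisible by another's, tail-reduce, and make monic.
Reduced Gröbner basis: {x² - 3x + 2, y}.
Label its elements g_1 = x² - 3x + 2, g_2 = y.

Reduce p = -11x²y + 3xy + 4x + y - 4 modulo G:
  leading term x²y: subtract (-11y)·g_1 from -11x²y + 3xy + 4x + y - 4 → -30xy + 4x + 23y - 4
  leading term xy: subtract (-30x)·g_2 from -30xy + 4x + 23y - 4 → 4x + 23y - 4
  leading term x: no divisor's leading term divides it; move 4x to the remainder.
  leading term y: subtract (23)·g_2 from 23y - 4 → -4
  leading term 1: no divisor's leading term divides it; move -4 to the remainder.
  normal form = 4x - 4.
The normal form is nonzero, so p ∉ I. Since p minus its normal form lies in I, I + (p) = I + (r) where r = 4x - 4; decide whether this ideal is the whole ring.
Run Buchberger on G together with r (pairs among the g_i already reduce to 0 since G is a Gröbner basis):
g_1 = x² - 3x + 2, LT = x².
g_2 = y, LT = y.
r = 4x - 4, LT = x.

The S-polynomials (S(g_1,g_2), S(g_1,r), S(g_2,r)) all reduce to 0 modulo the current basis, so we have a Gröbner basis.
Inter-reduce: drop elements whose leading term is divisible by another's, tail-reduce, and make monic.
Reduced Gröbner basis: {x - 1, y}.
The reduced Gröbner basis of I + (p) is {x - 1, y} ≠ {1}, a proper ideal, so the enlarged system stays consistent: p is independent of I, with normal form 4x - 4.

-11x²y + 3xy + 4x + y - 4 is independent of I; its normal form modulo I is 4x - 4.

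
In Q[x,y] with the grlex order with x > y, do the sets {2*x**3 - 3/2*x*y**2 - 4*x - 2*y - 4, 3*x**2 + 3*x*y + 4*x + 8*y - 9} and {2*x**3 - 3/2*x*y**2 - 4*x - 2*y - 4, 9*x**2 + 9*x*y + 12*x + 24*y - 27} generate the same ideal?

Yes, the ideals are equal.

Equality of ideals is decidable: compute both reduced Gröbner bases (unique for the ordering) and check whether they agree.
Buchberger on the first generating set:
f_1 = 2*x**3 - 3/2*x*y**2 - 4*x - 2*y - 4, LT = x**3.
f_2 = 3*x**2 + 3*x*y + 4*x + 8*y - 9, LT = x**2.

S(f_1,f_2): lcm = x**3. S = -x**2*y - 3/4*x*y**2 - 4/3*x**2 - 8/3*x*y + x - y - 2.
  reduce S modulo (f_1, f_2):
  remainder 1/4*x*y**2 + 8/3*y**2 + 25/9*x - 4/9*y - 6 ≠ 0; add g_3 = 1/4*x*y**2 + 8/3*y**2 + 25/9*x - 4/9*y - 6 to the basis.

S(f_1,g_3): lcm = x**3*y**2. S = -3/4*x*y**4 - 32/3*x**2*y**2 - 100/9*x**3 + 16/9*x**2*y - 2*x*y**2 - y**3 + 24*x**2 - 2*y**2.
  reduce S modulo (f_1, f_2, g_3):
  remainder 8*y**4 - 263/3*y**3 - 1304/9*x*y - 4028/27*y**2 - 13792/81*x + 16588/81*y + 2704/9 ≠ 0; add g_4 = 8*y**4 - 263/3*y**3 - 1304/9*x*y - 4028/27*y**2 - 13792/81*x + 16588/81*y + 2704/9 to the basis.

S(f_2,g_3): lcm = x**2*y**2. S = x*y**3 - 28/3*x*y**2 + 8/3*y**3 - 100/9*x**2 + 16/9*x*y - 3*y**2 + 24*x.
  reduce S modulo (f_1, f_2, g_3, g_4):
  remainder -8*y**3 + 16/9*x*y + 295/3*y**2 + 3848/27*x + 1000/27*y - 772/3 ≠ 0; add g_5 = -8*y**3 + 16/9*x*y + 295/3*y**2 + 3848/27*x + 1000/27*y - 772/3 to the basis.

The other S-polynomials (S(f_1,g_4), S(f_2,g_4), S(g_3,g_4), S(f_1,g_5), S(f_2,g_5), S(g_3,g_5), S(g_4,g_5)) all reduce to 0 modulo the current basis, so we have a Gröbner basis.
Inter-reduce: drop elements whose leading term is divisible by another's, tail-reduce, and make monic.
Reduced Gröbner basis: {x*y**2 + 32/3*y**2 + 100/9*x - 16/9*y - 24, y**3 - 2/9*x*y - 295/24*y**2 - 481/27*x - 125/27*y + 193/6, x**2 + x*y + 4/3*x + 8/3*y - 3}.

Buchberger on the second generating set:
h_1 = 2*x**3 - 3/2*x*y**2 - 4*x - 2*y - 4, LT = x**3.
h_2 = 9*x**2 + 9*x*y + 12*x + 24*y - 27, LT = x**2.

S(h_1,h_2): lcm = x**3. S = -x**2*y - 3/4*x*y**2 - 4/3*x**2 - 8/3*x*y + x - y - 2.
  reduce S modulo (h_1, h_2):
  remainder 1/4*x*y**2 + 8/3*y**2 + 25/9*x - 4/9*y - 6 ≠ 0; add k_3 = 1/4*x*y**2 + 8/3*y**2 + 25/9*x - 4/9*y - 6 to the basis.

S(h_1,k_3): lcm = x**3*y**2. S = -3/4*x*y**4 - 32/3*x**2*y**2 - 100/9*x**3 + 16/9*x**2*y - 2*x*y**2 - y**3 + 24*x**2 - 2*y**2.
  reduce S modulo (h_1, h_2, k_3):
  remainder 8*y**4 - 263/3*y**3 - 1304/9*x*y - 4028/27*y**2 - 13792/81*x + 16588/81*y + 2704/9 ≠ 0; add k_4 = 8*y**4 - 263/3*y**3 - 1304/9*x*y - 4028/27*y**2 - 13792/81*x + 16588/81*y + 2704/9 to the basis.

S(h_2,k_3): lcm = x**2*y**2. S = x*y**3 - 28/3*x*y**2 + 8/3*y**3 - 100/9*x**2 + 16/9*x*y - 3*y**2 + 24*x.
  reduce S modulo (h_1, h_2, k_3, k_4):
  remainder -8*y**3 + 16/9*x*y + 295/3*y**2 + 3848/27*x + 1000/27*y - 772/3 ≠ 0; add k_5 = -8*y**3 + 16/9*x*y + 295/3*y**2 + 3848/27*x + 1000/27*y - 772/3 to the basis.

The other S-polynomials (S(h_1,k_4), S(h_2,k_4), S(k_3,k_4), S(h_1,k_5), S(h_2,k_5), S(k_3,k_5), S(k_4,k_5)) all reduce to 0 modulo the current basis, so we have a Gröbner basis.
Inter-reduce: drop elements whose leading term is divisible by another's, tail-reduce, and make monic.
Reduced Gröbner basis: {x*y**2 + 32/3*y**2 + 100/9*x - 16/9*y - 24, y**3 - 2/9*x*y - 295/24*y**2 - 481/27*x - 125/27*y + 193/6, x**2 + x*y + 4/3*x + 8/3*y - 3}.

The two bases agree; hence the ideals are identical.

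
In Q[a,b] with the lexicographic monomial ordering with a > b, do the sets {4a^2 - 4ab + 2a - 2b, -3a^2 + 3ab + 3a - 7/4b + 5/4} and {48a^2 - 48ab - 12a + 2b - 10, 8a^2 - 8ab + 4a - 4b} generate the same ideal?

Yes, the ideals are equal.

For a fixed monomial order, each ideal has a unique reduced Gröbner basis; comparing bases decides equality.
Buchberger on the first generating set:
f_1 = 4a^2 - 4ab + 2a - 2b, LT = a^2.
f_2 = -3a^2 + 3ab + 3a - 7/4b + 5/4, LT = a^2.

S(f_1,f_2): lcm = a^2. S = 3/2a - 13/12b + 5/12.
  leading term a: no divisor's leading term divides it; move 3/2a to the remainder.
  leading term b: no divisor's leading term divides it; move -13/12b to the remainder.
  leading term 1: no divisor's leading term divides it; move 5/12 to the remainder.
  remainder 3/2a - 13/12b + 5/12 ≠ 0; add g_3 = 3/2a - 13/12b + 5/12 to the basis.

S(f_1,g_3): lcm = a^2. S = -5/18ab + 2/9a - 1/2b.
  leading term ab: subtract (-5/27b)·g_3 from -5/18ab + 2/9a - 1/2b → 2/9a - 65/324b^2 - 137/324b
  leading term a: subtract (4/27)·g_3 from 2/9a - 65/324b^2 - 137/324b → -65/324b^2 - 85/324b - 5/81
  leading term b^2: no divisor's leading term divides it; move -65/324b^2 to the remainder.
  leading term b: no divisor's leading term divides it; move -85/324b to the remainder.
  leading term 1: no divisor's leading term divides it; move -5/81 to the remainder.
  remainder -65/324b^2 - 85/324b - 5/81 ≠ 0; add g_4 = -65/324b^2 - 85/324b - 5/81 to the basis.

The other S-polynomials (S(f_2,g_3), S(f_1,g_4), S(f_2,g_4), S(g_3,g_4)) all reduce to 0 modulo the current basis, so we have a Gröbner basis.
Inter-reduce: drop elements whose leading term is divisible by another's, tail-reduce, and make monic.
Reduced Gröbner basis: {a - 13/18b + 5/18, b^2 + 17/13b + 4/13}.

Buchberger on the second generating set:
h_1 = 48a^2 - 48ab - 12a + 2b - 10, LT = a^2.
h_2 = 8a^2 - 8ab + 4a - 4b, LT = a^2.

S(h_1,h_2): lcm = a^2. S = -3/4a + 13/24b - 5/24.
  leading term a: no divisor's leading term divides it; move -3/4a to the remainder.
  leading term b: no divisor's leading term divides it; move 13/24b to the remainder.
  leading term 1: no divisor's leading term divides it; move -5/24 to the remainder.
  remainder -3/4a + 13/24b - 5/24 ≠ 0; add k_3 = -3/4a + 13/24b - 5/24 to the basis.

S(h_1,k_3): lcm = a^2. S = -5/18ab - 19/36a + 1/24b - 5/24.
  leading term ab: subtract (10/27b)·k_3 from -5/18ab - 19/36a + 1/24b - 5/24 → -19/36a - 65/324b^2 + 77/648b - 5/24
  leading term a: subtract (19/27)·k_3 from -19/36a - 65/324b^2 + 77/648b - 5/24 → -65/324b^2 - 85/324b - 5/81
  leading term b^2: no divisor's leading term divides it; move -65/324b^2 to the remainder.
  leading term b: no divisor's leading term divides it; move -85/324b to the remainder.
  leading term 1: no divisor's leading term divides it; move -5/81 to the remainder.
  remainder -65/324b^2 - 85/324b - 5/81 ≠ 0; add k_4 = -65/324b^2 - 85/324b - 5/81 to the basis.

The other S-polynomials (S(h_2,k_3), S(h_1,k_4), S(h_2,k_4), S(k_3,k_4)) all reduce to 0 modulo the current basis, so we have a Gröbner basis.
Inter-reduce: drop elements whose leading term is divisible by another's, tail-reduce, and make monic.
Reduced Gröbner basis: {a - 13/18b + 5/18, b^2 + 17/13b + 4/13}.

The two bases agree; hence the ideals are identical.
The choice of monomial ordering does not affect the verdict — as long as both bases are computed under the same ordering, their equality decides ideal equality.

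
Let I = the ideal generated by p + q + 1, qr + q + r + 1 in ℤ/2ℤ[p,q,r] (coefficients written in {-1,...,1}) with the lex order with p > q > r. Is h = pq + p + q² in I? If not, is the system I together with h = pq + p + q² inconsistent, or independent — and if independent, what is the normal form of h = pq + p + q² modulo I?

Adjoining pq + p + q² makes the ideal the whole ring: the system is inconsistent.

First compute the reduced Gröbner basis of I by Buchberger's algorithm.
f_1 = p + q + 1, LT = p.
f_2 = qr + q + r + 1, LT = qr.

S(f_1,f_2): leading monomials are coprime, so the S-polynomial reduces to 0 (Buchberger's first criterion).
Every S-polynomial of the final basis reduces to 0, so we have a Gröbner basis.
Inter-reduce: drop elements whose leading term is divisible by another's, tail-reduce, and make monic.
Reduced Gröbner basis: {p + q + 1, qr + q + r + 1}.
Label its elements g_1 = p + q + 1, g_2 = qr + q + r + 1.

Reduce h = pq + p + q² modulo G:
  leading term pq: subtract (q)·g_1 from pq + p + q² → p + q
  leading term p: subtract (1)·g_1 from p + q → 1
  leading term 1: no divisor's leading term divides it; move 1 to the remainder.
  normal form = 1.
The normal form is nonzero, so h ∉ I. Since h minus its normal form lies in I, I + (h) = I + (n) where n = 1; decide whether this ideal is the whole ring.
Here n = 1 is a nonzero constant, hence a unit: 1 ∈ I + (h), the Gröbner basis of I + (h) is {1}, and the enlarged system has no common solution — adjoining h is inconsistent.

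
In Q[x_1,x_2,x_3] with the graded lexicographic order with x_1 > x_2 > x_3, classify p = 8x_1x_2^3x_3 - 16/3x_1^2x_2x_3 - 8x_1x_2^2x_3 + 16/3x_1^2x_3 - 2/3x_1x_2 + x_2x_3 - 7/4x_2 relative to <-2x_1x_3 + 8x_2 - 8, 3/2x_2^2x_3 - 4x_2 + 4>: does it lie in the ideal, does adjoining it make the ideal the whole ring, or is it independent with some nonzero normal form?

First compute the reduced Gröbner basis of I by Buchberger's algorithm.
f_1 = -2x_1x_3 + 8x_2 - 8, LT = x_1x_3.
f_2 = 3/2x_2^2x_3 - 4x_2 + 4, LT = x_2^2x_3.

S(f_1,f_2): lcm = x_1x_2^2x_3. S = -4x_2^3 + 8/3x_1x_2 + 4x_2^2 - 8/3x_1.
  leading term x_2^3: no divisor's leading term divides it; move -4x_2^3 to the remainder.
  leading term x_1x_2: no divisor's leading term divides it; move 8/3x_1x_2 to the remainder.
  leading term x_2^2: no divisor's leading term divides it; move 4x_2^2 to the remainder.
  leading term x_1: no divisor's leading term divides it; move -8/3x_1 to the remainder.
  remainder -4x_2^3 + 8/3x_1x_2 + 4x_2^2 - 8/3x_1 ≠ 0; add h_3 = -4x_2^3 + 8/3x_1x_2 + 4x_2^2 - 8/3x_1 to the basis.

The other S-polynomials (S(f_1,h_3), S(f_2,h_3)) all reduce to 0 modulo the current basis, so we have a Gröbner basis.
Inter-reduce: drop elements whose leading term is divisible by another's, tail-reduce, and make monic.
Reduced Gröbner basis: {x_2^3 - 2/3x_1x_2 - x_2^2 + 2/3x_1, x_2^2x_3 - 8/3x_2 + 8/3, x_1x_3 - 4x_2 + 4}.
Label its elements g_1 = x_2^3 - 2/3x_1x_2 - x_2^2 + 2/3x_1, g_2 = x_2^2x_3 - 8/3x_2 + 8/3, g_3 = x_1x_3 - 4x_2 + 4.

Reduce p = 8x_1x_2^3x_3 - 16/3x_1^2x_2x_3 - 8x_1x_2^2x_3 + 16/3x_1^2x_3 - 2/3x_1x_2 + x_2x_3 - 7/4x_2 modulo G:
  leading term x_1x_2^3x_3: subtract (8x_1x_3)·g_1 from 8x_1x_2^3x_3 - 16/3x_1^2x_2x_3 - 8x_1x_2^2x_3 + 16/3x_1^2x_3 - 2/3x_1x_2 + x_2x_3 - 7/4x_2 → -2/3x_1x_2 + x_2x_3 - 7/4x_2
  leading term x_1x_2: no divisor's leading term divides it; move -2/3x_1x_2 to the remainder.
  leading term x_2x_3: no divisor's leading term divides it; move x_2x_3 to the remainder.
  leading term x_2: no divisor's leading term divides it; move -7/4x_2 to the remainder.
  normal form = -2/3x_1x_2 + x_2x_3 - 7/4x_2.
The normal form is nonzero, so p ∉ I. Since p minus its normal form lies in I, I + (p) = I + (r) where r = -2/3x_1x_2 + x_2x_3 - 7/4x_2; decide whether this ideal is the whole ring.
Run Buchberger on G together with r (pairs among the g_i already reduce to 0 since G is a Gröbner basis):
g_1 = x_2^3 - 2/3x_1x_2 - x_2^2 + 2/3x_1, LT = x_2^3.
g_2 = x_2^2x_3 - 8/3x_2 + 8/3, LT = x_2^2x_3.
g_3 = x_1x_3 - 4x_2 + 4, LT = x_1x_3.
r = -2/3x_1x_2 + x_2x_3 - 7/4x_2, LT = x_1x_2.

S(g_1,r): lcm = x_1x_2^3. S = 3/2x_2^3x_3 - 2/3x_1^2x_2 - x_1x_2^2 - 21/8x_2^3 + 2/3x_1^2.
  leading term x_2^3x_3: subtract (3/2x_3)·g_1 from 3/2x_2^3x_3 - 2/3x_1^2x_2 - x_1x_2^2 - 21/8x_2^3 + 2/3x_1^2 → -2/3x_1^2x_2 - x_1x_2^2 + x_1x_2x_3 - 21/8x_2^3 + 3/2x_2^2x_3 + 2/3x_1^2 - x_1x_3
  leading term x_1^2x_2: subtract (x_1)·r from -2/3x_1^2x_2 - x_1x_2^2 + x_1x_2x_3 - 21/8x_2^3 + 3/2x_2^2x_3 + 2/3x_1^2 - x_1x_3 → -x_1x_2^2 - 21/8x_2^3 + 3/2x_2^2x_3 + 2/3x_1^2 + 7/4x_1x_2 - x_1x_3
  leading term x_1x_2^2: subtract (3/2x_2)·r from -x_1x_2^2 - 21/8x_2^3 + 3/2x_2^2x_3 + 2/3x_1^2 + 7/4x_1x_2 - x_1x_3 → -21/8x_2^3 + 2/3x_1^2 + 7/4x_1x_2 - x_1x_3 + 21/8x_2^2
  leading term x_2^3: subtract (-21/8)·g_1 from -21/8x_2^3 + 2/3x_1^2 + 7/4x_1x_2 - x_1x_3 + 21/8x_2^2 → 2/3x_1^2 - x_1x_3 + 7/4x_1
  leading term x_1^2: no divisor's leading term divides it; move 2/3x_1^2 to the remainder.
  leading term x_1x_3: subtract (-1)·g_3 from -x_1x_3 + 7/4x_1 → 7/4x_1 - 4x_2 + 4
  leading term x_1: no divisor's leading term divides it; move 7/4x_1 to the remainder.
  leading term x_2: no divisor's leading term divides it; move -4x_2 to the remainder.
  leading term 1: no divisor's leading term divides it; move 4 to the remainder.
  remainder 2/3x_1^2 + 7/4x_1 - 4x_2 + 4 ≠ 0; add m_5 = 2/3x_1^2 + 7/4x_1 - 4x_2 + 4 to the basis.

S(g_2,r): lcm = x_1x_2^2x_3. S = 3/2x_2^2x_3^2 - 21/8x_2^2x_3 - 8/3x_1x_2 + 8/3x_1.
  leading term x_2^2x_3^2: subtract (3/2x_3)·g_2 from 3/2x_2^2x_3^2 - 21/8x_2^2x_3 - 8/3x_1x_2 + 8/3x_1 → -21/8x_2^2x_3 - 8/3x_1x_2 + 4x_2x_3 + 8/3x_1 - 4x_3
  leading term x_2^2x_3: subtract (-21/8)·g_2 from -21/8x_2^2x_3 - 8/3x_1x_2 + 4x_2x_3 + 8/3x_1 - 4x_3 → -8/3x_1x_2 + 4x_2x_3 + 8/3x_1 - 7x_2 - 4x_3 + 7
  leading term x_1x_2: subtract (4)·r from -8/3x_1x_2 + 4x_2x_3 + 8/3x_1 - 7x_2 - 4x_3 + 7 → 8/3x_1 - 4x_3 + 7
  leading term x_1: no divisor's leading term divides it; move 8/3x_1 to the remainder.
  leading term x_3: no divisor's leading term divides it; move -4x_3 to the remainder.
  leading term 1: no divisor's leading term divides it; move 7 to the remainder.
  remainder 8/3x_1 - 4x_3 + 7 ≠ 0; add m_6 = 8/3x_1 - 4x_3 + 7 to the basis.

S(g_3,r): lcm = x_1x_2x_3. S = 3/2x_2x_3^2 - 4x_2^2 - 21/8x_2x_3 + 4x_2.
  leading term x_2x_3^2: no divisor's leading term divides it; move 3/2x_2x_3^2 to the remainder.
  leading term x_2^2: no divisor's leading term divides it; move -4x_2^2 to the remainder.
  leading term x_2x_3: no divisor's leading term divides it; move -21/8x_2x_3 to the remainder.
  leading term x_2: no divisor's leading term divides it; move 4x_2 to the remainder.
  remainder 3/2x_2x_3^2 - 4x_2^2 - 21/8x_2x_3 + 4x_2 ≠ 0; add m_7 = 3/2x_2x_3^2 - 4x_2^2 - 21/8x_2x_3 + 4x_2 to the basis.

S(g_3,m_6): lcm = x_1x_3. S = 3/2x_3^2 - 4x_2 - 21/8x_3 + 4.
  leading term x_3^2: no divisor's leading term divides it; move 3/2x_3^2 to the remainder.
  leading term x_2: no divisor's leading term divides it; move -4x_2 to the remainder.
  leading term x_3: no divisor's leading term divides it; move -21/8x_3 to the remainder.
  leading term 1: no divisor's leading term divides it; move 4 to the remainder.
  remainder 3/2x_3^2 - 4x_2 - 21/8x_3 + 4 ≠ 0; add m_8 = 3/2x_3^2 - 4x_2 - 21/8x_3 + 4 to the basis.

The other S-polynomials (S(g_1,g_2), S(g_1,g_3), S(g_2,g_3), S(g_1,m_5), S(g_2,m_5), S(g_3,m_5), S(r,m_5), S(g_1,m_6), S(g_2,m_6), S(r,m_6), S(m_5,m_6), S(g_1,m_7), S(g_2,m_7), S(g_3,m_7), S(r,m_7), S(m_5,m_7), S(m_6,m_7), S(g_1,m_8), S(g_2,m_8), S(g_3,m_8), S(r,m_8), S(m_5,m_8), S(m_6,m_8), S(m_7,m_8)) all reduce to 0 modulo the current basis, so we have a Gröbner basis.
Inter-reduce: drop elements whose leading term is divisible by another's, tail-reduce, and make monic.
Reduced Gröbner basis: {x_2^3 - x_2^2 - x_2x_3 + 7/4x_2 + x_3 - 7/4, x_2^2x_3 - 8/3x_2 + 8/3, x_3^2 - 8/3x_2 - 7/4x_3 + 8/3, x_1 - 3/2x_3 + 21/8}.
The reduced Gröbner basis of I + (p) is {x_2^3 - x_2^2 - x_2x_3 + 7/4x_2 + x_3 - 7/4, x_2^2x_3 - 8/3x_2 + 8/3, x_3^2 - 8/3x_2 - 7/4x_3 + 8/3, x_1 - 3/2x_3 + 21/8} ≠ {1}, a proper ideal, so the enlarged system stays consistent: p is independent of I, with normal form -2/3x_1x_2 + x_2x_3 - 7/4x_2.

8x_1x_2^3x_3 - 16/3x_1^2x_2x_3 - 8x_1x_2^2x_3 + 16/3x_1^2x_3 - 2/3x_1x_2 + x_2x_3 - 7/4x_2 is independent of I; its normal form modulo I is -2/3x_1x_2 + x_2x_3 - 7/4x_2.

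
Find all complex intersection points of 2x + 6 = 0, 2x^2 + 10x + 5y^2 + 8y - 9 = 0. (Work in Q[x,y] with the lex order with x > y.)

{(-3, -3), (-3, 7/5)}

Compute a lex Gröbner basis by Buchberger's algorithm.
f_1 = 2x + 6, LT = x.
f_2 = 2x^2 + 10x + 5y^2 + 8y - 9, LT = x^2.

S(f_1,f_2): lcm = x^2. S = -2x - 5/2y^2 - 4y + 9/2.
  reduce S modulo (f_1, f_2):
  remainder -5/2y^2 - 4y + 21/2 ≠ 0; add h_3 = -5/2y^2 - 4y + 21/2 to the basis.

The other S-polynomials (S(f_1,h_3), S(f_2,h_3)) all reduce to 0 modulo the current basis, so we have a Gröbner basis.
Inter-reduce: drop elements whose leading term is divisible by another's, tail-reduce, and make monic.
Reduced Gröbner basis: {x + 3, y^2 + 8/5y - 21/5}.

From the last basis element, y^2 + 8/5y - 21/5 = 0, so y takes values in {-3, 7/5}. Each choice, substituted upward through the basis, yields the corresponding point(s) of the solution set.
  y = -3: the earlier basis element becomes x + 3 = 0, giving x = -3 — point (-3, -3).
  y = 7/5: the earlier basis element becomes x + 3 = 0, giving x = -3 — point (-3, 7/5).
This is the nonlinear analogue of row-reducing a linear system.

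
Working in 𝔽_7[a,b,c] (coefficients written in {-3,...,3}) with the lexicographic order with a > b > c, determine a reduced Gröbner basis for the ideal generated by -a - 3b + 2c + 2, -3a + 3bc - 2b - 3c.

G = {a + 3b - 2c - 2, bc - 3c - 2}

f_1 = -a - 3b + 2c + 2, LT = a.
f_2 = -3a + 3bc - 2b - 3c, LT = a.

S(f_1,f_2): lcm = a. S = bc - 3c - 2.
  reduce S modulo (f_1, f_2):
  remainder bc - 3c - 2 ≠ 0; add g_3 = bc - 3c - 2 to the basis.

The other S-polynomials (S(f_1,g_3), S(f_2,g_3)) all reduce to 0 modulo the current basis, so we have a Gröbner basis.
Inter-reduce: drop elements whose leading term is divisible by another's, tail-reduce, and make monic.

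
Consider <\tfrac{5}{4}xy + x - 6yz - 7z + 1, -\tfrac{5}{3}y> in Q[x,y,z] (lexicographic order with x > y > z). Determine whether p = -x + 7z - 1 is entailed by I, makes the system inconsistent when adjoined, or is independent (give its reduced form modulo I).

-x + 7z - 1 lies in I (it reduces to 0).

First compute the reduced Gröbner basis of I by Buchberger's algorithm.
f_1 = \tfrac{5}{4}xy + x - 6yz - 7z + 1, LT = xy.
f_2 = -\tfrac{5}{3}y, LT = y.

S(f_1,f_2): lcm = xy. S = \tfrac{4}{5}x - \tfrac{24}{5}yz - \tfrac{28}{5}z + \tfrac{4}{5}.
  leading term x: no divisor's leading term divides it; move \tfrac{4}{5}x to the remainder.
  leading term yz: subtract (\tfrac{72}{25}z)·f_2 from -\tfrac{24}{5}yz - \tfrac{28}{5}z + \tfrac{4}{5} → -\tfrac{28}{5}z + \tfrac{4}{5}
  leading term z: no divisor's leading term divides it; move -\tfrac{28}{5}z to the remainder.
  leading term 1: no divisor's leading term divides it; move \tfrac{4}{5} to the remainder.
  remainder \tfrac{4}{5}x - \tfrac{28}{5}z + \tfrac{4}{5} ≠ 0; add h_3 = \tfrac{4}{5}x - \tfrac{28}{5}z + \tfrac{4}{5} to the basis.

S(f_1,h_3): lcm = xy. S = \tfrac{4}{5}x + \tfrac{11}{5}yz - y - \tfrac{28}{5}z + \tfrac{4}{5}.
  leading term x: subtract (1)·h_3 from \tfrac{4}{5}x + \tfrac{11}{5}yz - y - \tfrac{28}{5}z + \tfrac{4}{5} → \tfrac{11}{5}yz - y
  leading term yz: subtract (-\tfrac{33}{25}z)·f_2 from \tfrac{11}{5}yz - y → -y
  leading term y: subtract (\tfrac{3}{5})·f_2 from -y → 0
  remainder 0.

S(f_2,h_3): leading monomials are coprime, so the S-polynomial reduces to 0 (Buchberger's first criterion).
Every S-polynomial of the final basis reduces to 0, so we have a Gröbner basis.
Inter-reduce: drop elements whose leading term is divisible by another's, tail-reduce, and make monic.
Reduced Gröbner basis: {x - 7z + 1, y}.
Label its elements g_1 = x - 7z + 1, g_2 = y.

Reduce p = -x + 7z - 1 modulo G:
  leading term x: subtract (-1)·g_1 from -x + 7z - 1 → 0
  normal form = 0.
Since the normal form is 0, p ∈ I.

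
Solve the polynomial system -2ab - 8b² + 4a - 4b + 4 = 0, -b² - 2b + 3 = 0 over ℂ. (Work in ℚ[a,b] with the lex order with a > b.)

{(28/5, -3), (4, 1)}

Compute a lex Gröbner basis by Buchberger's algorithm.
f_1 = -2ab + 4a - 8b² - 4b + 4, LT = ab.
f_2 = -b² - 2b + 3, LT = b².

S(f_1,f_2): lcm = ab². S = -4ab + 3a + 4b³ + 2b² - 2b.
  leading term ab: subtract (2)·f_1 from -4ab + 3a + 4b³ + 2b² - 2b → -5a + 4b³ + 18b² + 6b - 8
  leading term a: no divisor's leading term divides it; move -5a to the remainder.
  leading term b³: subtract (-4b)·f_2 from 4b³ + 18b² + 6b - 8 → 10b² + 18b - 8
  leading term b²: subtract (-10)·f_2 from 10b² + 18b - 8 → -2b + 22
  leading term b: no divisor's leading term divides it; move -2b to the remainder.
  leading term 1: no divisor's leading term divides it; move 22 to the remainder.
  remainder -5a - 2b + 22 ≠ 0; add h_3 = -5a - 2b + 22 to the basis.

The other S-polynomials (S(f_1,h_3), S(f_2,h_3)) all reduce to 0 modulo the current basis, so we have a Gröbner basis.
Inter-reduce: drop elements whose leading term is divisible by another's, tail-reduce, and make monic.
Reduced Gröbner basis: {a + ⅖b - 22/5, b² + 2b - 3}.

Since the basis is lex-ordered, b² + 2b - 3 is univariate in b. Its roots are {-3, 1}. Back-substituting each root into the other basis elements fixes the other coordinates.
  b = -3: the earlier basis element becomes a - 28/5 = 0, giving a = 28/5 — point (28/5, -3).
  b = 1: the earlier basis element becomes a - 4 = 0, giving a = 4 — point (4, 1).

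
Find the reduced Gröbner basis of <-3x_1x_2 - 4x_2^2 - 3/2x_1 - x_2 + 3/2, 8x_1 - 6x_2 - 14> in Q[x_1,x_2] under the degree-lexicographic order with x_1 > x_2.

G = {x_2^2 + 59/50x_2 + 9/50, x_1 - 3/4x_2 - 7/4}

f_1 = -3x_1x_2 - 4x_2^2 - 3/2x_1 - x_2 + 3/2, LT = x_1x_2.
f_2 = 8x_1 - 6x_2 - 14, LT = x_1.

S(f_1,f_2): lcm = x_1x_2. S = 25/12x_2^2 + 1/2x_1 + 25/12x_2 - 1/2.
  leading term x_2^2: no divisor's leading term divides it; move 25/12x_2^2 to the remainder.
  leading term x_1: subtract (1/16)·f_2 from 1/2x_1 + 25/12x_2 - 1/2 → 59/24x_2 + 3/8
  leading term x_2: no divisor's leading term divides it; move 59/24x_2 to the remainder.
  leading term 1: no divisor's leading term divides it; move 3/8 to the remainder.
  remainder 25/12x_2^2 + 59/24x_2 + 3/8 ≠ 0; add g_3 = 25/12x_2^2 + 59/24x_2 + 3/8 to the basis.

The other S-polynomials (S(f_1,g_3), S(f_2,g_3)) all reduce to 0 modulo the current basis, so we have a Gröbner basis.
Inter-reduce: drop elements whose leading term is divisible by another's, tail-reduce, and make monic.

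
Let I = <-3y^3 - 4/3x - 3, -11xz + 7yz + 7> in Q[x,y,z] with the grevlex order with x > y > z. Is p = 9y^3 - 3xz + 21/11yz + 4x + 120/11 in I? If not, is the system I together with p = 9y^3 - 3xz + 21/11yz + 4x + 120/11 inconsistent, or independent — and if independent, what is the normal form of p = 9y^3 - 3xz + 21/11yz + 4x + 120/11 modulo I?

First compute the reduced Gröbner basis of I by Buchberger's algorithm.
f_1 = -3y^3 - 4/3x - 3, LT = y^3.
f_2 = -11xz + 7yz + 7, LT = xz.

The S-polynomials (S(f_1,f_2)) all reduce to 0 modulo the current basis, so we have a Gröbner basis.
Inter-reduce: drop elements whose leading term is divisible by another's, tail-reduce, and make monic.
Reduced Gröbner basis: {y^3 + 4/9x + 1, xz - 7/11yz - 7/11}.
Label its elements g_1 = y^3 + 4/9x + 1, g_2 = xz - 7/11yz - 7/11.

Reduce p = 9y^3 - 3xz + 21/11yz + 4x + 120/11 modulo G:
  leading term y^3: subtract (9)·g_1 from 9y^3 - 3xz + 21/11yz + 4x + 120/11 → -3xz + 21/11yz + 21/11
  leading term xz: subtract (-3)·g_2 from -3xz + 21/11yz + 21/11 → 0
  normal form = 0.
Since the normal form is 0, p ∈ I.

The remainder on division by a Gröbner basis is unique — it is the normal form.

9y^3 - 3xz + 21/11yz + 4x + 120/11 lies in I (it reduces to 0).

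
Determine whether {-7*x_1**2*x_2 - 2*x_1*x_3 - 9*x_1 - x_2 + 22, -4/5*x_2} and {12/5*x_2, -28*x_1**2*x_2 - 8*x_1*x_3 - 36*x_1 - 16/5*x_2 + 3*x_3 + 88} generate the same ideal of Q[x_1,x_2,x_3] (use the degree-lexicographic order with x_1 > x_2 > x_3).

No, the ideals differ.

Two ideals are equal iff their reduced Gröbner bases coincide (the reduced basis is unique for a fixed ordering).
Buchberger on the first generating set:
f_1 = -7*x_1**2*x_2 - 2*x_1*x_3 - 9*x_1 - x_2 + 22, LT = x_1**2*x_2.
f_2 = -4/5*x_2, LT = x_2.

S(f_1,f_2): lcm = x_1**2*x_2. S = 2/7*x_1*x_3 + 9/7*x_1 + 1/7*x_2 - 22/7.
  leading term x_1*x_3: no divisor's leading term divides it; move 2/7*x_1*x_3 to the remainder.
  leading term x_1: no divisor's leading term divides it; move 9/7*x_1 to the remainder.
  leading term x_2: subtract (-5/28)·f_2 from 1/7*x_2 - 22/7 → -22/7
  leading term 1: no divisor's leading term divides it; move -22/7 to the remainder.
  remainder 2/7*x_1*x_3 + 9/7*x_1 - 22/7 ≠ 0; add g_3 = 2/7*x_1*x_3 + 9/7*x_1 - 22/7 to the basis.

The other S-polynomials (S(f_1,g_3), S(f_2,g_3)) all reduce to 0 modulo the current basis, so we have a Gröbner basis.
Inter-reduce: drop elements whose leading term is divisible by another's, tail-reduce, and make monic.
Reduced Gröbner basis: {x_1*x_3 + 9/2*x_1 - 11, x_2}.

Buchberger on the second generating set:
h_1 = 12/5*x_2, LT = x_2.
h_2 = -28*x_1**2*x_2 - 8*x_1*x_3 - 36*x_1 - 16/5*x_2 + 3*x_3 + 88, LT = x_1**2*x_2.

S(h_1,h_2): lcm = x_1**2*x_2. S = -2/7*x_1*x_3 - 9/7*x_1 - 4/35*x_2 + 3/28*x_3 + 22/7.
  leading term x_1*x_3: no divisor's leading term divides it; move -2/7*x_1*x_3 to the remainder.
  leading term x_1: no divisor's leading term divides it; move -9/7*x_1 to the remainder.
  leading term x_2: subtract (-1/21)·h_1 from -4/35*x_2 + 3/28*x_3 + 22/7 → 3/28*x_3 + 22/7
  leading term x_3: no divisor's leading term divides it; move 3/28*x_3 to the remainder.
  leading term 1: no divisor's leading term divides it; move 22/7 to the remainder.
  remainder -2/7*x_1*x_3 - 9/7*x_1 + 3/28*x_3 + 22/7 ≠ 0; add k_3 = -2/7*x_1*x_3 - 9/7*x_1 + 3/28*x_3 + 22/7 to the basis.

The other S-polynomials (S(h_1,k_3), S(h_2,k_3)) all reduce to 0 modulo the current basis, so we have a Gröbner basis.
Inter-reduce: drop elements whose leading term is divisible by another's, tail-reduce, and make monic.
Reduced Gröbner basis: {x_1*x_3 + 9/2*x_1 - 3/8*x_3 - 11, x_2}.

The bases are distinct; the ideals are different.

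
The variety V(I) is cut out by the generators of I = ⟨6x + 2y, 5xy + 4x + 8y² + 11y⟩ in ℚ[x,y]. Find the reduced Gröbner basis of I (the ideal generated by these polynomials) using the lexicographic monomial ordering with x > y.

f_1 = 6x + 2y, LT = x.
f_2 = 5xy + 4x + 8y² + 11y, LT = xy.

S(f_1,f_2): lcm = xy. S = -⅘x - 19/15y² - 11/5y.
  leading term x: subtract (-2/15)·f_1 from -⅘x - 19/15y² - 11/5y → -19/15y² - 29/15y
  leading term y²: no divisor's leading term divides it; move -19/15y² to the remainder.
  leading term y: no divisor's leading term divides it; move -29/15y to the remainder.
  remainder -19/15y² - 29/15y ≠ 0; add g_3 = -19/15y² - 29/15y to the basis.

The other S-polynomials (S(f_1,g_3), S(f_2,g_3)) all reduce to 0 modulo the current basis, so we have a Gröbner basis.
Inter-reduce: drop elements whose leading term is divisible by another's, tail-reduce, and make monic.

G = {x + ⅓y, y² + 29/19y}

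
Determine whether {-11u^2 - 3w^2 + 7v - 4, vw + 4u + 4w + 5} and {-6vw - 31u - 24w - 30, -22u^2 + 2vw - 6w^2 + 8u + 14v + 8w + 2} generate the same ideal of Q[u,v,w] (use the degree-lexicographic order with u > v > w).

Equality of ideals is decidable: compute both reduced Gröbner bases (unique for the ordering) and check whether they agree.
Buchberger on the first generating set:
f_1 = -11u^2 - 3w^2 + 7v - 4, LT = u^2.
f_2 = vw + 4u + 4w + 5, LT = vw.

The S-polynomials (S(f_1,f_2)) all reduce to 0 modulo the current basis, so we have a Gröbner basis.
Inter-reduce: drop elements whose leading term is divisible by another's, tail-reduce, and make monic.
Reduced Gröbner basis: {u^2 + 3/11w^2 - 7/11v + 4/11, vw + 4u + 4w + 5}.

Buchberger on the second generating set:
h_1 = -6vw - 31u - 24w - 30, LT = vw.
h_2 = -22u^2 + 2vw - 6w^2 + 8u + 14v + 8w + 2, LT = u^2.

The S-polynomials (S(h_1,h_2)) all reduce to 0 modulo the current basis, so we have a Gröbner basis.
Inter-reduce: drop elements whose leading term is divisible by another's, tail-reduce, and make monic.
Reduced Gröbner basis: {u^2 + 3/11w^2 + 7/66u - 7/11v + 4/11, vw + 31/6u + 4w + 5}.

Since the reduced bases disagree, the two ideals are not the same.
The choice of monomial ordering does not affect the verdict — as long as both bases are computed under the same ordering, their equality decides ideal equality.

No, the ideals differ.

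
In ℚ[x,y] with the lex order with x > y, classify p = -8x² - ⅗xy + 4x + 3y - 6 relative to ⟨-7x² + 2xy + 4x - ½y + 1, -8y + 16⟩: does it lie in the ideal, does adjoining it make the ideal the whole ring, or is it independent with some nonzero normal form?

First compute the reduced Gröbner basis of I by Buchberger's algorithm.
f_1 = -7x² + 2xy + 4x - ½y + 1, LT = x².
f_2 = -8y + 16, LT = y.

The S-polynomials (S(f_1,f_2)) all reduce to 0 modulo the current basis, so we have a Gröbner basis.
Inter-reduce: drop elements whose leading term is divisible by another's, tail-reduce, and make monic.
Reduced Gröbner basis: {x² - 8/7x, y - 2}.
Label its elements g_1 = x² - 8/7x, g_2 = y - 2.

Reduce p = -8x² - ⅗xy + 4x + 3y - 6 modulo G:
  leading term x²: subtract (-8)·g_1 from -8x² - ⅗xy + 4x + 3y - 6 → -⅗xy - 36/7x + 3y - 6
  leading term xy: subtract (-⅗x)·g_2 from -⅗xy - 36/7x + 3y - 6 → -222/35x + 3y - 6
  leading term x: no divisor's leading term divides it; move -222/35x to the remainder.
  leading term y: subtract (3)·g_2 from 3y - 6 → 0
  normal form = -222/35x.
The normal form is nonzero, so p ∉ I. Since p minus its normal form lies in I, I + (p) = I + (r) where r = -222/35x; decide whether this ideal is the whole ring.
Run Buchberger on G together with r (pairs among the g_i already reduce to 0 since G is a Gröbner basis):
g_1 = x² - 8/7x, LT = x².
g_2 = y - 2, LT = y.
r = -222/35x, LT = x.

The S-polynomials (S(g_1,g_2), S(g_1,r), S(g_2,r)) all reduce to 0 modulo the current basis, so we have a Gröbner basis.
Inter-reduce: drop elements whose leading term is divisible by another's, tail-reduce, and make monic.
Reduced Gröbner basis: {x, y - 2}.
The reduced Gröbner basis of I + (p) is {x, y - 2} ≠ {1}, a proper ideal, so the enlarged system stays consistent: p is independent of I, with normal form -222/35x.

-8x² - ⅗xy + 4x + 3y - 6 is independent of I; its normal form modulo I is -222/35x.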